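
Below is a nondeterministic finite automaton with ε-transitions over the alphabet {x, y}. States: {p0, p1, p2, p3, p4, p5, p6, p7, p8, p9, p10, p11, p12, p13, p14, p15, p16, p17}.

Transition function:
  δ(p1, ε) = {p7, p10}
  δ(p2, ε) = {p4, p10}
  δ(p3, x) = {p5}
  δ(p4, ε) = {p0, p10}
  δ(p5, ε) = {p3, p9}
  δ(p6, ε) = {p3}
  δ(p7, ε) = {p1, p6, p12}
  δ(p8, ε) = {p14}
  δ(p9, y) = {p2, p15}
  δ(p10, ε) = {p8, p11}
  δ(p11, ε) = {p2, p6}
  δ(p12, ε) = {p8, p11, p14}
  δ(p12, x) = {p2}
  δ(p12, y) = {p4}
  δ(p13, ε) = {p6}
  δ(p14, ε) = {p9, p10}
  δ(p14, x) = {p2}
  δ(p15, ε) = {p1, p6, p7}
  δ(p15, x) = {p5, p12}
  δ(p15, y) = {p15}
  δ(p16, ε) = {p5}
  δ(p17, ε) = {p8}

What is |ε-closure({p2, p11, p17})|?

11

Start with {p2, p11, p17}.
From p2 via ε: add p4, p10.
From p11 via ε: add p6.
From p17 via ε: add p8.
From p4 via ε: add p0.
From p6 via ε: add p3.
From p8 via ε: add p14.
From p14 via ε: add p9.
ε-closure = {p0, p2, p3, p4, p6, p8, p9, p10, p11, p14, p17}, which has 11 states.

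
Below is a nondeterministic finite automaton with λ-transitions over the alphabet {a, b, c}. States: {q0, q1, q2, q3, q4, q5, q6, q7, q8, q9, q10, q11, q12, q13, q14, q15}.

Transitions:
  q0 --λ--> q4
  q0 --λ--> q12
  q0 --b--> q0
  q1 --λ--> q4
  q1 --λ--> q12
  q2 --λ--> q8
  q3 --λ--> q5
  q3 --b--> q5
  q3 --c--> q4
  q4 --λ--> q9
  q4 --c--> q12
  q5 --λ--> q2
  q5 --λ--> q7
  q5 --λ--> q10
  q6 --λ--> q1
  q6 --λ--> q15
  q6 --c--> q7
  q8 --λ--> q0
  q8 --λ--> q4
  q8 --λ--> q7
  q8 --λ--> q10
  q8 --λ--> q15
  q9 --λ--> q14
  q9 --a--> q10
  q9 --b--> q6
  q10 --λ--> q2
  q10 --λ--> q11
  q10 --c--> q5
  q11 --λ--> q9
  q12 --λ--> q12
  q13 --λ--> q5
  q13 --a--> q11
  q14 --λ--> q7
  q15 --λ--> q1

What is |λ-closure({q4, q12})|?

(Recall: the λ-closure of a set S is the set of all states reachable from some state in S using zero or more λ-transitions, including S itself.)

5

Start with {q4, q12}.
From q4 via λ: add q9.
From q9 via λ: add q14.
From q14 via λ: add q7.
λ-closure = {q4, q7, q9, q12, q14}, which has 5 states.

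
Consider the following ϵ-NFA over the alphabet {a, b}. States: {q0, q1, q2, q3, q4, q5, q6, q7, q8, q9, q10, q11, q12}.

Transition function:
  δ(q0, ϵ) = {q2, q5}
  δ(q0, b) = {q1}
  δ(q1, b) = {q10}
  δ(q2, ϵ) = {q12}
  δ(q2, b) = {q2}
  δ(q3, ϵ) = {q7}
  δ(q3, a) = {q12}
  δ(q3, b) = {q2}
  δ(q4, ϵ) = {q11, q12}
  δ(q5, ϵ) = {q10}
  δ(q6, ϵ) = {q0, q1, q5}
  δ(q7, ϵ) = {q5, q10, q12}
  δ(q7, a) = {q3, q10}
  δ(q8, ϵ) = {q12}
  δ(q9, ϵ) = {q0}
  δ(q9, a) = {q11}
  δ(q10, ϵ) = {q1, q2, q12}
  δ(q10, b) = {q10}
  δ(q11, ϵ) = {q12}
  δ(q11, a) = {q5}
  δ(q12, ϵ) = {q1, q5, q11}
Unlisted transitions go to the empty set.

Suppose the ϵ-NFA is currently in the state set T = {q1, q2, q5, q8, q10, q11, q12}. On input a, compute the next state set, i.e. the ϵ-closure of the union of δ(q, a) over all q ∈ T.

q11 on a → {q5}.
No a-transition from q1, q2, q5, q8, q10, q12.
Union after reading a: {q5}.
Now take the ϵ-closure:
From q5 via ϵ: add q10.
From q10 via ϵ: add q1, q2, q12.
From q12 via ϵ: add q11.
No new states can be added; the closed set is {q1, q2, q5, q10, q11, q12}.

{q1, q2, q5, q10, q11, q12}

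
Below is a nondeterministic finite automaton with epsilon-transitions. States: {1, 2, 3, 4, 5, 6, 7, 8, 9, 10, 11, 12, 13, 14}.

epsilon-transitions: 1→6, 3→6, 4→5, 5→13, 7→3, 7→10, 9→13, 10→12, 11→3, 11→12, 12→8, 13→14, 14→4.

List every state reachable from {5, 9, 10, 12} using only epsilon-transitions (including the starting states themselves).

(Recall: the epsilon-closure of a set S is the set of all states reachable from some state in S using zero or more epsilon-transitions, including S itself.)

Start with {5, 9, 10, 12}.
From 5 via epsilon: add 13.
From 12 via epsilon: add 8.
From 13 via epsilon: add 14.
From 14 via epsilon: add 4.
No new states can be added; the closed set is {4, 5, 8, 9, 10, 12, 13, 14}.

{4, 5, 8, 9, 10, 12, 13, 14}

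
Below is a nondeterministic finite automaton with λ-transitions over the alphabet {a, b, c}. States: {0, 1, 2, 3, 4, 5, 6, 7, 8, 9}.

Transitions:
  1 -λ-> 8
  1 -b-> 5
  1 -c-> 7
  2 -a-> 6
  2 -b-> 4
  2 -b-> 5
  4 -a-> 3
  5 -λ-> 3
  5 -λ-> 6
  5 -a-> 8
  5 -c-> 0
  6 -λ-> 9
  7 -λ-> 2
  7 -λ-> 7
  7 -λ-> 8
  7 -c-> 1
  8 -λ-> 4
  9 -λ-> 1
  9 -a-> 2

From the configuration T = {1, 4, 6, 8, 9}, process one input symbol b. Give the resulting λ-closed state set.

{1, 3, 4, 5, 6, 8, 9}

1 on b → {5}.
No b-transition from 4, 6, 8, 9.
Union after reading b: {5}.
Now take the λ-closure:
From 5 via λ: add 3, 6.
From 6 via λ: add 9.
From 9 via λ: add 1.
From 1 via λ: add 8.
From 8 via λ: add 4.
No new states can be added; the closed set is {1, 3, 4, 5, 6, 8, 9}.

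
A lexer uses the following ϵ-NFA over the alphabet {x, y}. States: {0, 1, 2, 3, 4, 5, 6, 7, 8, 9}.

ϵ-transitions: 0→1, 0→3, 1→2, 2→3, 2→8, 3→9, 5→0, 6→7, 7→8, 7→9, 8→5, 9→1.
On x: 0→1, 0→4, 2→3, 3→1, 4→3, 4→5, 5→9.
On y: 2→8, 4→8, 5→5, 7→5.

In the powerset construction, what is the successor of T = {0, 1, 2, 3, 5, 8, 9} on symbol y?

{0, 1, 2, 3, 5, 8, 9}

2 on y → {8}.
5 on y → {5}.
No y-transition from 0, 1, 3, 8, 9.
Union after reading y: {5, 8}.
Now take the ϵ-closure:
From 5 via ϵ: add 0.
From 0 via ϵ: add 1, 3.
From 1 via ϵ: add 2.
From 3 via ϵ: add 9.
No new states can be added; the closed set is {0, 1, 2, 3, 5, 8, 9}.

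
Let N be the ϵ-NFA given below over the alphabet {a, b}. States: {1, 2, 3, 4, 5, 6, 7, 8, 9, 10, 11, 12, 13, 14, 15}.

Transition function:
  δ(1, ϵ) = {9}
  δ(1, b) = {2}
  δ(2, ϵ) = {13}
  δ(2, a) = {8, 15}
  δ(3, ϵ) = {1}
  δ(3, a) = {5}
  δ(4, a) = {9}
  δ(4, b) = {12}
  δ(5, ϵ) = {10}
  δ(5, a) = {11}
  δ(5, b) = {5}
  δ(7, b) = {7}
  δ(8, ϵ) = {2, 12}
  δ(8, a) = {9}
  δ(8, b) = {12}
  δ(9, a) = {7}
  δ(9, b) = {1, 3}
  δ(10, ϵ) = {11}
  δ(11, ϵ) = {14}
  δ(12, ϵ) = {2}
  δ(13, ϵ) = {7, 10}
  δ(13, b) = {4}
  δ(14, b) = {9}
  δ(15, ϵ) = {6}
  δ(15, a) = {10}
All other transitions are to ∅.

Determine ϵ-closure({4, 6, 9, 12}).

Start with {4, 6, 9, 12}.
From 12 via ϵ: add 2.
From 2 via ϵ: add 13.
From 13 via ϵ: add 7, 10.
From 10 via ϵ: add 11.
From 11 via ϵ: add 14.
No new states can be added; the closed set is {2, 4, 6, 7, 9, 10, 11, 12, 13, 14}.

{2, 4, 6, 7, 9, 10, 11, 12, 13, 14}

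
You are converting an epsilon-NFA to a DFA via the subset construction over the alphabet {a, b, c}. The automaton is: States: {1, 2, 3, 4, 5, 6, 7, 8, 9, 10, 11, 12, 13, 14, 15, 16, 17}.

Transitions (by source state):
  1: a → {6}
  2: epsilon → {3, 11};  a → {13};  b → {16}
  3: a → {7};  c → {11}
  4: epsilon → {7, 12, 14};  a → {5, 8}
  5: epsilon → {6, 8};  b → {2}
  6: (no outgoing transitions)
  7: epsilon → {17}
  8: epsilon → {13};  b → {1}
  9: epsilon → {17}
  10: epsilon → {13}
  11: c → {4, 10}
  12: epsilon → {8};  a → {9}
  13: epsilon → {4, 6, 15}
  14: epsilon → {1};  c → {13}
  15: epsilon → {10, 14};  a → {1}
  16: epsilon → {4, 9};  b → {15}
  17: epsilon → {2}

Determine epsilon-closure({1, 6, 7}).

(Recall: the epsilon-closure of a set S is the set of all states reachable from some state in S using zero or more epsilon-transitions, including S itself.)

Start with {1, 6, 7}.
From 7 via epsilon: add 17.
From 17 via epsilon: add 2.
From 2 via epsilon: add 3, 11.
No new states can be added; the closed set is {1, 2, 3, 6, 7, 11, 17}.

{1, 2, 3, 6, 7, 11, 17}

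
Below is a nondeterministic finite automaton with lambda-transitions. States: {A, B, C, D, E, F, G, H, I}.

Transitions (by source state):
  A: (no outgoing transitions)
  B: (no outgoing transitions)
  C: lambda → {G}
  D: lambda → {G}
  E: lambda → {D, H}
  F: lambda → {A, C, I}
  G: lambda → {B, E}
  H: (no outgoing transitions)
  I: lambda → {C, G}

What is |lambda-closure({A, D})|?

Start with {A, D}.
From D via lambda: add G.
From G via lambda: add B, E.
From E via lambda: add H.
lambda-closure = {A, B, D, E, G, H}, which has 6 states.

6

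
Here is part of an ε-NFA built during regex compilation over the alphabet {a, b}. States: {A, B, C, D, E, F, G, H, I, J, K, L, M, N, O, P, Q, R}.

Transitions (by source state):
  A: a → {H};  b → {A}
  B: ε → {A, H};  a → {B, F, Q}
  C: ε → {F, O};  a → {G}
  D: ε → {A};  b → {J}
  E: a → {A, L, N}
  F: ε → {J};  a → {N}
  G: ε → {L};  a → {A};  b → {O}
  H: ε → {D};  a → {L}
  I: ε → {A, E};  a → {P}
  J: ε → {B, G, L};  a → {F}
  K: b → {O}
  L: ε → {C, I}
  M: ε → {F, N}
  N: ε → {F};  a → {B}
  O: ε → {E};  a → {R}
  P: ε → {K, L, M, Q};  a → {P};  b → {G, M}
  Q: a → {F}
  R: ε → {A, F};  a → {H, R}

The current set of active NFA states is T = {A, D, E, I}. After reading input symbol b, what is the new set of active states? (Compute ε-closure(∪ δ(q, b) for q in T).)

{A, B, C, D, E, F, G, H, I, J, L, O}

A on b → {A}.
D on b → {J}.
No b-transition from E, I.
Union after reading b: {A, J}.
Now take the ε-closure:
From J via ε: add B, G, L.
From B via ε: add H.
From L via ε: add C, I.
From C via ε: add F, O.
From H via ε: add D.
From I via ε: add E.
No new states can be added; the closed set is {A, B, C, D, E, F, G, H, I, J, L, O}.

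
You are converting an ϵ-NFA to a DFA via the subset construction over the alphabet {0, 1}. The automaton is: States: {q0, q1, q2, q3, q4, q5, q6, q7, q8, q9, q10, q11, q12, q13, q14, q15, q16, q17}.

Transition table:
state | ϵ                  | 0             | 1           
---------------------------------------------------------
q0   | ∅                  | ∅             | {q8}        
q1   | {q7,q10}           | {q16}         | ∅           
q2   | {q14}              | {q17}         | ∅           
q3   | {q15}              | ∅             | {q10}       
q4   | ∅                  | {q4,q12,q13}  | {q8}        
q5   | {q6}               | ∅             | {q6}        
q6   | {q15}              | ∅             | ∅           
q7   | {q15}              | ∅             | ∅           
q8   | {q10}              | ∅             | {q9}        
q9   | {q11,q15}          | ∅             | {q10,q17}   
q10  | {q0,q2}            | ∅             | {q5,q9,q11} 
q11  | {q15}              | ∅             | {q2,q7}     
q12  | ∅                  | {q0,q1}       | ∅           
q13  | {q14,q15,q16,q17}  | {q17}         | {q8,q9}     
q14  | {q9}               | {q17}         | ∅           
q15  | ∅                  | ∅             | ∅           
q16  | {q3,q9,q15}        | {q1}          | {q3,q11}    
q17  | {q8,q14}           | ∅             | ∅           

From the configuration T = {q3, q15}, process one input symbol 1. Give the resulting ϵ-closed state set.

{q0, q2, q9, q10, q11, q14, q15}

q3 on 1 → {q10}.
No 1-transition from q15.
Union after reading 1: {q10}.
Now take the ϵ-closure:
From q10 via ϵ: add q0, q2.
From q2 via ϵ: add q14.
From q14 via ϵ: add q9.
From q9 via ϵ: add q11, q15.
No new states can be added; the closed set is {q0, q2, q9, q10, q11, q14, q15}.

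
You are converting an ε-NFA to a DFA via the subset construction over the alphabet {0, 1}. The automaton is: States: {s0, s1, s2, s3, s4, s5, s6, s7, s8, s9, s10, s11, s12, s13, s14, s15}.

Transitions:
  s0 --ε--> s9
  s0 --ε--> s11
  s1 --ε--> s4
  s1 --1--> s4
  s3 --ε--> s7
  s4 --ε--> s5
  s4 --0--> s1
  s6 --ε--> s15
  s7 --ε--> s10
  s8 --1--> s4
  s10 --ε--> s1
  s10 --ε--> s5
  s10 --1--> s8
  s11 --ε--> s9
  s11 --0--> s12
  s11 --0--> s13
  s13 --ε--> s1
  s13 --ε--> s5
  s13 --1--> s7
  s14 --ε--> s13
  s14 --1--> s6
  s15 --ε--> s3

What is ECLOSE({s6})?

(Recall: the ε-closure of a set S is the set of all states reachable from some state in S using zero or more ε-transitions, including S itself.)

{s1, s3, s4, s5, s6, s7, s10, s15}

Start with {s6}.
From s6 via ε: add s15.
From s15 via ε: add s3.
From s3 via ε: add s7.
From s7 via ε: add s10.
From s10 via ε: add s1, s5.
From s1 via ε: add s4.
No new states can be added; the closed set is {s1, s3, s4, s5, s6, s7, s10, s15}.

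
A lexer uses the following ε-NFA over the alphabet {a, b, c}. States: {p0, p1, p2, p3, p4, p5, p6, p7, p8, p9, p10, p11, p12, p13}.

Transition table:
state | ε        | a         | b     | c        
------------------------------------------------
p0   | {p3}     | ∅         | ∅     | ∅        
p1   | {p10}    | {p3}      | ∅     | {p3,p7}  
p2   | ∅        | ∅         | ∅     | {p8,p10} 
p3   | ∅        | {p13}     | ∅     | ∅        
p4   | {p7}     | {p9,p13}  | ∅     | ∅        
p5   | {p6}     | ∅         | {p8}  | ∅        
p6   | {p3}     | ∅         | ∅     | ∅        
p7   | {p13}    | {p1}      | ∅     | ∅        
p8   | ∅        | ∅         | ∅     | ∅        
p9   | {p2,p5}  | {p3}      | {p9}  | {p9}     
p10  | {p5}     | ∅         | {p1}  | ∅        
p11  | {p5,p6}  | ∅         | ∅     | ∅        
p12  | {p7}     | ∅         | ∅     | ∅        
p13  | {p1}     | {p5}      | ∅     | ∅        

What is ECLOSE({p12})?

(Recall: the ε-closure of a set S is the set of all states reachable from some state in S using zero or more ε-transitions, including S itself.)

{p1, p3, p5, p6, p7, p10, p12, p13}

Start with {p12}.
From p12 via ε: add p7.
From p7 via ε: add p13.
From p13 via ε: add p1.
From p1 via ε: add p10.
From p10 via ε: add p5.
From p5 via ε: add p6.
From p6 via ε: add p3.
No new states can be added; the closed set is {p1, p3, p5, p6, p7, p10, p12, p13}.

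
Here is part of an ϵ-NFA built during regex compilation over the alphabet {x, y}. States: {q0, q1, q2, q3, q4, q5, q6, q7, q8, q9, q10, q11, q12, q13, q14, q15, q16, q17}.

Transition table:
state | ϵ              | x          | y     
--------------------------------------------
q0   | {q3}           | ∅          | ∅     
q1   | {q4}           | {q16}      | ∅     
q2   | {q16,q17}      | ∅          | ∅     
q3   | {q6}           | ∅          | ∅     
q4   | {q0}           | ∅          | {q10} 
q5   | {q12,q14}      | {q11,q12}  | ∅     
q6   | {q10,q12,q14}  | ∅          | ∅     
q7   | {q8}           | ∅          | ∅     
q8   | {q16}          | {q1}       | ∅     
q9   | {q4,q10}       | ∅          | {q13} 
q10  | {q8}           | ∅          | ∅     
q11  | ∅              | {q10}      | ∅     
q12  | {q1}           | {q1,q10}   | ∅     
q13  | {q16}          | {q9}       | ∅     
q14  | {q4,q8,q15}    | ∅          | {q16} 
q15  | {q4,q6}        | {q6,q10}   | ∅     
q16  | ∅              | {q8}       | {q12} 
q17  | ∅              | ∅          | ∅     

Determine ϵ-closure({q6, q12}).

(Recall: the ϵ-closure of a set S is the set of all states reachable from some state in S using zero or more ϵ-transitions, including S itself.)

{q0, q1, q3, q4, q6, q8, q10, q12, q14, q15, q16}

Start with {q6, q12}.
From q6 via ϵ: add q10, q14.
From q12 via ϵ: add q1.
From q1 via ϵ: add q4.
From q10 via ϵ: add q8.
From q14 via ϵ: add q15.
From q4 via ϵ: add q0.
From q8 via ϵ: add q16.
From q0 via ϵ: add q3.
No new states can be added; the closed set is {q0, q1, q3, q4, q6, q8, q10, q12, q14, q15, q16}.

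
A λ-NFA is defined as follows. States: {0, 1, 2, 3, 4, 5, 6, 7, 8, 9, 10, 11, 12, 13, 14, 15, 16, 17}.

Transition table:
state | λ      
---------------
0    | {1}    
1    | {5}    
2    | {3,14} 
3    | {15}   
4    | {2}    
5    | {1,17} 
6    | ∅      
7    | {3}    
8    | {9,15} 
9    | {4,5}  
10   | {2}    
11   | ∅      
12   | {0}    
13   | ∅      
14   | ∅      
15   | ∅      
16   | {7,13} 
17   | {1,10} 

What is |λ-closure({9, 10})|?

10

Start with {9, 10}.
From 9 via λ: add 4, 5.
From 10 via λ: add 2.
From 2 via λ: add 3, 14.
From 5 via λ: add 1, 17.
From 3 via λ: add 15.
λ-closure = {1, 2, 3, 4, 5, 9, 10, 14, 15, 17}, which has 10 states.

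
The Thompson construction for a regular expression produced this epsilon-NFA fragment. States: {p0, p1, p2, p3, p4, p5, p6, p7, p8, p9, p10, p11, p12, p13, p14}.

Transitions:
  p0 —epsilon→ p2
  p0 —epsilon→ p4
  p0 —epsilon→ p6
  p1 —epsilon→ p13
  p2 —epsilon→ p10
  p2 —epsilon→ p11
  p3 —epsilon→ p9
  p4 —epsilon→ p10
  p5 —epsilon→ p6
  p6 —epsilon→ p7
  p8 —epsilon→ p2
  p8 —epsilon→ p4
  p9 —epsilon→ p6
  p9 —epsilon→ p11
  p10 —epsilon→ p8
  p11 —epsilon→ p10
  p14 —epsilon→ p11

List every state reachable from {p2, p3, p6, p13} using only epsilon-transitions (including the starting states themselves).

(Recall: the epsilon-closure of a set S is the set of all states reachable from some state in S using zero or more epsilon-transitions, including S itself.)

Start with {p2, p3, p6, p13}.
From p2 via epsilon: add p10, p11.
From p3 via epsilon: add p9.
From p6 via epsilon: add p7.
From p10 via epsilon: add p8.
From p8 via epsilon: add p4.
No new states can be added; the closed set is {p2, p3, p4, p6, p7, p8, p9, p10, p11, p13}.

{p2, p3, p4, p6, p7, p8, p9, p10, p11, p13}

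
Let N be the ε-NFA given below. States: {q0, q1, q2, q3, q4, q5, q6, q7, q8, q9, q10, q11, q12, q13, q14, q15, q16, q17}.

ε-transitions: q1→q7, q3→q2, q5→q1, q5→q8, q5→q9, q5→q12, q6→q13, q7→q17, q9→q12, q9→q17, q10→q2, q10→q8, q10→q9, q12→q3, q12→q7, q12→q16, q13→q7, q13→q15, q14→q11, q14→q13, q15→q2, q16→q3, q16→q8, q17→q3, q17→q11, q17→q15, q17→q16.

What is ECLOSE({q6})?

{q2, q3, q6, q7, q8, q11, q13, q15, q16, q17}

Start with {q6}.
From q6 via ε: add q13.
From q13 via ε: add q7, q15.
From q7 via ε: add q17.
From q15 via ε: add q2.
From q17 via ε: add q3, q11, q16.
From q16 via ε: add q8.
No new states can be added; the closed set is {q2, q3, q6, q7, q8, q11, q13, q15, q16, q17}.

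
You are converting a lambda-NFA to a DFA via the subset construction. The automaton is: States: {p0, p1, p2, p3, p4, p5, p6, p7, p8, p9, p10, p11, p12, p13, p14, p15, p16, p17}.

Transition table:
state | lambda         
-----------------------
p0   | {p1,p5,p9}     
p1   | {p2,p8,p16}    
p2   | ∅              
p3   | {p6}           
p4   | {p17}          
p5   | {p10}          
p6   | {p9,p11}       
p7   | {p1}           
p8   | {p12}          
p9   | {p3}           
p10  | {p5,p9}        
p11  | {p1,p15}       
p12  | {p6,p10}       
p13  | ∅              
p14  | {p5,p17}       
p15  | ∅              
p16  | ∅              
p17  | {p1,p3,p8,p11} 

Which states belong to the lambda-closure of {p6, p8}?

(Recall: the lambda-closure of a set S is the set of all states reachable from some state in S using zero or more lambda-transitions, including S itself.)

Start with {p6, p8}.
From p6 via lambda: add p9, p11.
From p8 via lambda: add p12.
From p9 via lambda: add p3.
From p11 via lambda: add p1, p15.
From p12 via lambda: add p10.
From p1 via lambda: add p2, p16.
From p10 via lambda: add p5.
No new states can be added; the closed set is {p1, p2, p3, p5, p6, p8, p9, p10, p11, p12, p15, p16}.

{p1, p2, p3, p5, p6, p8, p9, p10, p11, p12, p15, p16}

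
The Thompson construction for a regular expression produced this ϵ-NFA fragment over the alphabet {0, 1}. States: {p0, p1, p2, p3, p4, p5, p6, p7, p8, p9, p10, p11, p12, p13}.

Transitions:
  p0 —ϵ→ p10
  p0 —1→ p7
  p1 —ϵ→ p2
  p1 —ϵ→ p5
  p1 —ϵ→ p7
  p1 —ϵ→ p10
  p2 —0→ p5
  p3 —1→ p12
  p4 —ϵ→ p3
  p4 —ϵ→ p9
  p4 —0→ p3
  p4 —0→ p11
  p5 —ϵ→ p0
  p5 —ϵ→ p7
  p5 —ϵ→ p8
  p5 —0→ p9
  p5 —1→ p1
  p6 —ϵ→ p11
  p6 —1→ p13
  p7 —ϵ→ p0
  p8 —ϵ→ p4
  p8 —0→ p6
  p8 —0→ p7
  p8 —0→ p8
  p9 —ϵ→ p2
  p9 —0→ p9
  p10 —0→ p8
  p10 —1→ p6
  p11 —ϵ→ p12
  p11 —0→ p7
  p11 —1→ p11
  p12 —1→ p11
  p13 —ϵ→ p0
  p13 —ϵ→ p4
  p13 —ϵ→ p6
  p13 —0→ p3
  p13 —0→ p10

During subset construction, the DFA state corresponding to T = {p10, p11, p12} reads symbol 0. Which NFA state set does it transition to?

{p0, p2, p3, p4, p7, p8, p9, p10}

p10 on 0 → {p8}.
p11 on 0 → {p7}.
No 0-transition from p12.
Union after reading 0: {p7, p8}.
Now take the ϵ-closure:
From p7 via ϵ: add p0.
From p8 via ϵ: add p4.
From p0 via ϵ: add p10.
From p4 via ϵ: add p3, p9.
From p9 via ϵ: add p2.
No new states can be added; the closed set is {p0, p2, p3, p4, p7, p8, p9, p10}.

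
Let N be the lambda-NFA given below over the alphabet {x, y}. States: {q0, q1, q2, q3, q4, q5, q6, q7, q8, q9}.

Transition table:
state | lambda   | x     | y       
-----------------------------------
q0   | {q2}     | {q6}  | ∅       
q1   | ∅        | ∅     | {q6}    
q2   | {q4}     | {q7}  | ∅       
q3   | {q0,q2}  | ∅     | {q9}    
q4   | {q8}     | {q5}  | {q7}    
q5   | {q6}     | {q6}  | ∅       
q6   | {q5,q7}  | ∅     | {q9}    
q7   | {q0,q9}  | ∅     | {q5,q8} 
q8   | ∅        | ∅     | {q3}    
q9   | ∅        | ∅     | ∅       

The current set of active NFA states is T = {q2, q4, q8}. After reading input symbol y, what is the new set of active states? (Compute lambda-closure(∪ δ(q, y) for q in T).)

{q0, q2, q3, q4, q7, q8, q9}

q4 on y → {q7}.
q8 on y → {q3}.
No y-transition from q2.
Union after reading y: {q3, q7}.
Now take the lambda-closure:
From q3 via lambda: add q0, q2.
From q7 via lambda: add q9.
From q2 via lambda: add q4.
From q4 via lambda: add q8.
No new states can be added; the closed set is {q0, q2, q3, q4, q7, q8, q9}.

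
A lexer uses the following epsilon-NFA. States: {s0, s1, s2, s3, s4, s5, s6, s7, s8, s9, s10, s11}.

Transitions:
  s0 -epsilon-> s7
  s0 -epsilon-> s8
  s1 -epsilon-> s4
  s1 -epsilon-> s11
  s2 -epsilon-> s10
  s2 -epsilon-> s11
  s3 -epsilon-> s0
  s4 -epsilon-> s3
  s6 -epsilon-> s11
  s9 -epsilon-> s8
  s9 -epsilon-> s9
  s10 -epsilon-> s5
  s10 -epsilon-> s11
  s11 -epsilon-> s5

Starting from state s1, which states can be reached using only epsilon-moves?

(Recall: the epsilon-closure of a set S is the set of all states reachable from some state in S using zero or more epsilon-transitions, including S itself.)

{s0, s1, s3, s4, s5, s7, s8, s11}

Start with {s1}.
From s1 via epsilon: add s4, s11.
From s4 via epsilon: add s3.
From s11 via epsilon: add s5.
From s3 via epsilon: add s0.
From s0 via epsilon: add s7, s8.
No new states can be added; the closed set is {s0, s1, s3, s4, s5, s7, s8, s11}.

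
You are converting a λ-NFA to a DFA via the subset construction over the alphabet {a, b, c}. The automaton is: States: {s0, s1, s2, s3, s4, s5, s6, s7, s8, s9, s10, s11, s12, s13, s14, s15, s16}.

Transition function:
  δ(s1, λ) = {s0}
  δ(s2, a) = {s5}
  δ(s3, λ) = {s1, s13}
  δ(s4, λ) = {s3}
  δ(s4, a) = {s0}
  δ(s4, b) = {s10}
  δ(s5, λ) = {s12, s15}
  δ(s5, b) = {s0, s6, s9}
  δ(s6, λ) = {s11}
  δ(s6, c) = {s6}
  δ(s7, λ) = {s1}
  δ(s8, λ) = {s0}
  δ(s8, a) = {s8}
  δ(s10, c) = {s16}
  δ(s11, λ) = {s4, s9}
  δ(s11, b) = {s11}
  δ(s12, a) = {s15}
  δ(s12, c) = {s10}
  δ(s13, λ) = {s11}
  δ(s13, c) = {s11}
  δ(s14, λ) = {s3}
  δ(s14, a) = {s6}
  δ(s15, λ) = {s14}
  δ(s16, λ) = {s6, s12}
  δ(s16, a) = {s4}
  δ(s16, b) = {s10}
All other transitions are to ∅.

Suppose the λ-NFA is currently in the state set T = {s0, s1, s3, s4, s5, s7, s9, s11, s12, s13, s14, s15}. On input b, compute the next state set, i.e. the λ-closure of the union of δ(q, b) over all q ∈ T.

s4 on b → {s10}.
s5 on b → {s0, s6, s9}.
s11 on b → {s11}.
No b-transition from s0, s1, s3, s7, s9, s12, s13, s14, s15.
Union after reading b: {s0, s6, s9, s10, s11}.
Now take the λ-closure:
From s11 via λ: add s4.
From s4 via λ: add s3.
From s3 via λ: add s1, s13.
No new states can be added; the closed set is {s0, s1, s3, s4, s6, s9, s10, s11, s13}.

{s0, s1, s3, s4, s6, s9, s10, s11, s13}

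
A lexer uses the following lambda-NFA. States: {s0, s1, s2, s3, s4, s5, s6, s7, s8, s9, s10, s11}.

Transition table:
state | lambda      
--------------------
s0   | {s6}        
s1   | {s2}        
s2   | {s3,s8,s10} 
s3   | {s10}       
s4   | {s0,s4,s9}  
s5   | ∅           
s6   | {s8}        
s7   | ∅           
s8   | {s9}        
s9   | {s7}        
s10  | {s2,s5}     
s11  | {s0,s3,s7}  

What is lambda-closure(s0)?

Start with {s0}.
From s0 via lambda: add s6.
From s6 via lambda: add s8.
From s8 via lambda: add s9.
From s9 via lambda: add s7.
No new states can be added; the closed set is {s0, s6, s7, s8, s9}.

{s0, s6, s7, s8, s9}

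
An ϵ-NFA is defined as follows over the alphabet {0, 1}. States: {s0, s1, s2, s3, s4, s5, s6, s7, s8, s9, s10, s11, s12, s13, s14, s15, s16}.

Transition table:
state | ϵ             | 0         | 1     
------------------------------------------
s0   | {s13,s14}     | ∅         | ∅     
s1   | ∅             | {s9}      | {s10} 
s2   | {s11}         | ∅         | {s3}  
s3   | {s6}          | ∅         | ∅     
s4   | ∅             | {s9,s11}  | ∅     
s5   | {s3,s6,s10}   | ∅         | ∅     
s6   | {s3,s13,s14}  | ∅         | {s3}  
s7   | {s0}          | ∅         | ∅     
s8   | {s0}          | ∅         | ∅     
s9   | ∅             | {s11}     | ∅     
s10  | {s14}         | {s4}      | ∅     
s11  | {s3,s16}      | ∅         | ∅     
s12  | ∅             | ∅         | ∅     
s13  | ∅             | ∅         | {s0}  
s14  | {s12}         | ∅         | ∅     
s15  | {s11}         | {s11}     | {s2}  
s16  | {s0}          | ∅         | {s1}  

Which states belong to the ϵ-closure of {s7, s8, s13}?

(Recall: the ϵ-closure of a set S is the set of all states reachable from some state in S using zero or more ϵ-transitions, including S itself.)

{s0, s7, s8, s12, s13, s14}

Start with {s7, s8, s13}.
From s7 via ϵ: add s0.
From s0 via ϵ: add s14.
From s14 via ϵ: add s12.
No new states can be added; the closed set is {s0, s7, s8, s12, s13, s14}.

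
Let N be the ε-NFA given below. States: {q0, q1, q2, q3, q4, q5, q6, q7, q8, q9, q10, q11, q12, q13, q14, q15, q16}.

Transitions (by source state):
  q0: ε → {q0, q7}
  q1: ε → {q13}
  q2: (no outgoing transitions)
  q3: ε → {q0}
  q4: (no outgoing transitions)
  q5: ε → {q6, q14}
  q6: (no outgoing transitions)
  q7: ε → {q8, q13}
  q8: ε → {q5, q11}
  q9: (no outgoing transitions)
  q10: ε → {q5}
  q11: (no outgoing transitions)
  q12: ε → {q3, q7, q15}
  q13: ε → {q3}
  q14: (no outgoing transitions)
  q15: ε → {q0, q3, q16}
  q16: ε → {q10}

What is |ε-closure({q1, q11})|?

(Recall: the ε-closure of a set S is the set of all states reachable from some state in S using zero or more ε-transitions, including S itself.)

10

Start with {q1, q11}.
From q1 via ε: add q13.
From q13 via ε: add q3.
From q3 via ε: add q0.
From q0 via ε: add q7.
From q7 via ε: add q8.
From q8 via ε: add q5.
From q5 via ε: add q6, q14.
ε-closure = {q0, q1, q3, q5, q6, q7, q8, q11, q13, q14}, which has 10 states.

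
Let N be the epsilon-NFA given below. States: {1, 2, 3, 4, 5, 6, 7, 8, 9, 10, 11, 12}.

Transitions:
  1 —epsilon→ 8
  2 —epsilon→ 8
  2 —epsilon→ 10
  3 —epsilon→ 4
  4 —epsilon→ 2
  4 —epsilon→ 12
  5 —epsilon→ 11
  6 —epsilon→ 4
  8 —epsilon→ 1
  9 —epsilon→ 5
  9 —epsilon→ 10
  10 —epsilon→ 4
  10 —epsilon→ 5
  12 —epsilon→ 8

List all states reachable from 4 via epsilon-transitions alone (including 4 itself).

{1, 2, 4, 5, 8, 10, 11, 12}

Start with {4}.
From 4 via epsilon: add 2, 12.
From 2 via epsilon: add 8, 10.
From 8 via epsilon: add 1.
From 10 via epsilon: add 5.
From 5 via epsilon: add 11.
No new states can be added; the closed set is {1, 2, 4, 5, 8, 10, 11, 12}.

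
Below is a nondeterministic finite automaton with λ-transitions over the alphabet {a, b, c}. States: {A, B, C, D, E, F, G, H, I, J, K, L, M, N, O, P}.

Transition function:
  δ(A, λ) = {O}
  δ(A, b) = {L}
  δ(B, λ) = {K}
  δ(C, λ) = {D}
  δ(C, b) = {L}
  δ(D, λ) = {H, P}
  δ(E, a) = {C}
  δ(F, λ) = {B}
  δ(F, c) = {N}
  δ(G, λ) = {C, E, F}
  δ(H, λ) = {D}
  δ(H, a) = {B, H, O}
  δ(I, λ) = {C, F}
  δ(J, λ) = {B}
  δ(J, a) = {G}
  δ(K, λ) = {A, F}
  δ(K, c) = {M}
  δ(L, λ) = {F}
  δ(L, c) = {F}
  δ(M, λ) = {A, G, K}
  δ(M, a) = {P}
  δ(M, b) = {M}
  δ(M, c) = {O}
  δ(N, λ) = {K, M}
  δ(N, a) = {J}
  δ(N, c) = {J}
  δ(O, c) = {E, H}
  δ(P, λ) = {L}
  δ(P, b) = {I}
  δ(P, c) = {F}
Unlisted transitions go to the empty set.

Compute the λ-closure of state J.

{A, B, F, J, K, O}

Start with {J}.
From J via λ: add B.
From B via λ: add K.
From K via λ: add A, F.
From A via λ: add O.
No new states can be added; the closed set is {A, B, F, J, K, O}.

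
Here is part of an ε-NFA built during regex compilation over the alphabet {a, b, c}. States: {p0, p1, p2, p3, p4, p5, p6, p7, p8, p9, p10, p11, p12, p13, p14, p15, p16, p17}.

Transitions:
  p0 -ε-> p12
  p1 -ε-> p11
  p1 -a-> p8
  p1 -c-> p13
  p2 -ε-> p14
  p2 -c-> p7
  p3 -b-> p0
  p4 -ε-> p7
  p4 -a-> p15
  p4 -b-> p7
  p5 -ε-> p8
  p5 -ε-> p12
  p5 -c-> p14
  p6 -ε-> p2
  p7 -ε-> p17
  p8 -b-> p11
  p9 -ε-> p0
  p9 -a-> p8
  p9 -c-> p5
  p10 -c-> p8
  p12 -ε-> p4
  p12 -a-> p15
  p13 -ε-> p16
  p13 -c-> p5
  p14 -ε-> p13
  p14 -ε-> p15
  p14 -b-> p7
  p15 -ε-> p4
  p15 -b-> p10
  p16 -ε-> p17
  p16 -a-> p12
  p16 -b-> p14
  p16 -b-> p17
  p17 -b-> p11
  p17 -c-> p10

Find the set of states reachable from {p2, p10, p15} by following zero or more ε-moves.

{p2, p4, p7, p10, p13, p14, p15, p16, p17}

Start with {p2, p10, p15}.
From p2 via ε: add p14.
From p15 via ε: add p4.
From p4 via ε: add p7.
From p14 via ε: add p13.
From p7 via ε: add p17.
From p13 via ε: add p16.
No new states can be added; the closed set is {p2, p4, p7, p10, p13, p14, p15, p16, p17}.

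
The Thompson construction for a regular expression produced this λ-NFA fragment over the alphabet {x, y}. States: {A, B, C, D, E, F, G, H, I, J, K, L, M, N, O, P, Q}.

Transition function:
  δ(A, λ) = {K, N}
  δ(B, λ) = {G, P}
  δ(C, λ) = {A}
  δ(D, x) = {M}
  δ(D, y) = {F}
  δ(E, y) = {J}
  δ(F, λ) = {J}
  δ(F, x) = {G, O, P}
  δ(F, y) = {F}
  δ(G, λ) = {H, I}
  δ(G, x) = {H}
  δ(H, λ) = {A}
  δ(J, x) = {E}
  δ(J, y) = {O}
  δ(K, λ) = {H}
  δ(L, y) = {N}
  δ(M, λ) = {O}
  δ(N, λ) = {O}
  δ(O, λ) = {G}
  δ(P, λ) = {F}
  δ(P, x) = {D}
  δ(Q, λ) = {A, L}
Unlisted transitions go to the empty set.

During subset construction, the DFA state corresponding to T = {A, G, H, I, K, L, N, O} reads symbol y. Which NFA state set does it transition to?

{A, G, H, I, K, N, O}

L on y → {N}.
No y-transition from A, G, H, I, K, N, O.
Union after reading y: {N}.
Now take the λ-closure:
From N via λ: add O.
From O via λ: add G.
From G via λ: add H, I.
From H via λ: add A.
From A via λ: add K.
No new states can be added; the closed set is {A, G, H, I, K, N, O}.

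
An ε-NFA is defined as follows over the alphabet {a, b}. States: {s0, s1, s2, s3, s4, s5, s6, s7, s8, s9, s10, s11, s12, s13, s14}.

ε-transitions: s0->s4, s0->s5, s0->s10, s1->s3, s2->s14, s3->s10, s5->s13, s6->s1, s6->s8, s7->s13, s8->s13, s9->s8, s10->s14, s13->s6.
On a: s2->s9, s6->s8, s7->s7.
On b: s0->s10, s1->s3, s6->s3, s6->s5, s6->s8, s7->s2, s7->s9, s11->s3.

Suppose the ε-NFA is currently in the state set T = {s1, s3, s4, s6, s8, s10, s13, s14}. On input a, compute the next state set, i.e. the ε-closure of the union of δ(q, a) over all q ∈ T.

s6 on a → {s8}.
No a-transition from s1, s3, s4, s8, s10, s13, s14.
Union after reading a: {s8}.
Now take the ε-closure:
From s8 via ε: add s13.
From s13 via ε: add s6.
From s6 via ε: add s1.
From s1 via ε: add s3.
From s3 via ε: add s10.
From s10 via ε: add s14.
No new states can be added; the closed set is {s1, s3, s6, s8, s10, s13, s14}.

{s1, s3, s6, s8, s10, s13, s14}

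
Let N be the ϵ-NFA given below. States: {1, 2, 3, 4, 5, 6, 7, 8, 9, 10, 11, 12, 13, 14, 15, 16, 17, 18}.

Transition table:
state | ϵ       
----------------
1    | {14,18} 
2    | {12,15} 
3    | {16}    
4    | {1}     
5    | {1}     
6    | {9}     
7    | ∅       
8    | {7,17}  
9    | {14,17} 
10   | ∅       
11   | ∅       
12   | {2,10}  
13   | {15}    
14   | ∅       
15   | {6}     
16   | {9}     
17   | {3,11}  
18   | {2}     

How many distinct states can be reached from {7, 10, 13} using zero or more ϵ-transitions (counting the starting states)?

11

Start with {7, 10, 13}.
From 13 via ϵ: add 15.
From 15 via ϵ: add 6.
From 6 via ϵ: add 9.
From 9 via ϵ: add 14, 17.
From 17 via ϵ: add 3, 11.
From 3 via ϵ: add 16.
ϵ-closure = {3, 6, 7, 9, 10, 11, 13, 14, 15, 16, 17}, which has 11 states.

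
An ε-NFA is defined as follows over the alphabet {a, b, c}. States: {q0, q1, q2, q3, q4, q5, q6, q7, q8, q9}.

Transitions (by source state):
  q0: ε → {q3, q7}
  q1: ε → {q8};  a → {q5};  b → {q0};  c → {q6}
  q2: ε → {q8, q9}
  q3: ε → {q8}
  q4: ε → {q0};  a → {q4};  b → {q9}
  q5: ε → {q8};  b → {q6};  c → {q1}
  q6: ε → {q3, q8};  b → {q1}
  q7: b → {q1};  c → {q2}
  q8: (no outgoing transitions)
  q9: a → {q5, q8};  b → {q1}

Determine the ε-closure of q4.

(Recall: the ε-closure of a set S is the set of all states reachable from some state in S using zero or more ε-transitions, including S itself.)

{q0, q3, q4, q7, q8}

Start with {q4}.
From q4 via ε: add q0.
From q0 via ε: add q3, q7.
From q3 via ε: add q8.
No new states can be added; the closed set is {q0, q3, q4, q7, q8}.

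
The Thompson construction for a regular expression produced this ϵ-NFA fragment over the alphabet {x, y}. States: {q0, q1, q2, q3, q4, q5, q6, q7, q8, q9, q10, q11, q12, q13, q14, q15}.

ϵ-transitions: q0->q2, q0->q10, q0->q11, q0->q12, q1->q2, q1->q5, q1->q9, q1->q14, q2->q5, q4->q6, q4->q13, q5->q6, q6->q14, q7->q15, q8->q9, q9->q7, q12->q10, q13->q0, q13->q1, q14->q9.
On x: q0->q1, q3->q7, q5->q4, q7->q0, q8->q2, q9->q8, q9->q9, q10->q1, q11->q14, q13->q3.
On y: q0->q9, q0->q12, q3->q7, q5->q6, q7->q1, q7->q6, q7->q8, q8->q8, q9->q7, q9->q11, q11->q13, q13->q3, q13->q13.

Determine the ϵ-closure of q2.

{q2, q5, q6, q7, q9, q14, q15}

Start with {q2}.
From q2 via ϵ: add q5.
From q5 via ϵ: add q6.
From q6 via ϵ: add q14.
From q14 via ϵ: add q9.
From q9 via ϵ: add q7.
From q7 via ϵ: add q15.
No new states can be added; the closed set is {q2, q5, q6, q7, q9, q14, q15}.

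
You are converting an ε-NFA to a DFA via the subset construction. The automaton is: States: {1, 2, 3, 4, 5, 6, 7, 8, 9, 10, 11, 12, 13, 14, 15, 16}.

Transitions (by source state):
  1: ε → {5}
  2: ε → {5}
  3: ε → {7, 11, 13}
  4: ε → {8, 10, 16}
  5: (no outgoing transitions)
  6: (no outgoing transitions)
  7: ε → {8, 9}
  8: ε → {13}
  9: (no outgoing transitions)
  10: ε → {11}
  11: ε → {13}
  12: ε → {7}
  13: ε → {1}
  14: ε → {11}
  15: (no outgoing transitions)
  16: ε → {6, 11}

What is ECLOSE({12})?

{1, 5, 7, 8, 9, 12, 13}

Start with {12}.
From 12 via ε: add 7.
From 7 via ε: add 8, 9.
From 8 via ε: add 13.
From 13 via ε: add 1.
From 1 via ε: add 5.
No new states can be added; the closed set is {1, 5, 7, 8, 9, 12, 13}.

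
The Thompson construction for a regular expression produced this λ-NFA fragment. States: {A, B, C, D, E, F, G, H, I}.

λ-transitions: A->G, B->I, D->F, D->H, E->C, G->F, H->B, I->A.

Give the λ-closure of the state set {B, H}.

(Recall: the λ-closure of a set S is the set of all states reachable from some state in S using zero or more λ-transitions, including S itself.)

Start with {B, H}.
From B via λ: add I.
From I via λ: add A.
From A via λ: add G.
From G via λ: add F.
No new states can be added; the closed set is {A, B, F, G, H, I}.

{A, B, F, G, H, I}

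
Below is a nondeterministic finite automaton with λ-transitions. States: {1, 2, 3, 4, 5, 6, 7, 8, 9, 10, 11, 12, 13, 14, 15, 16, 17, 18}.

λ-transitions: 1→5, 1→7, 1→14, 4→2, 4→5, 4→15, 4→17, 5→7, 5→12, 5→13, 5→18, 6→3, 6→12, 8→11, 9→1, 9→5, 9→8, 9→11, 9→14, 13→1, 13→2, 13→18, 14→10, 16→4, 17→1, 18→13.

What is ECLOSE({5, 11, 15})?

{1, 2, 5, 7, 10, 11, 12, 13, 14, 15, 18}

Start with {5, 11, 15}.
From 5 via λ: add 7, 12, 13, 18.
From 13 via λ: add 1, 2.
From 1 via λ: add 14.
From 14 via λ: add 10.
No new states can be added; the closed set is {1, 2, 5, 7, 10, 11, 12, 13, 14, 15, 18}.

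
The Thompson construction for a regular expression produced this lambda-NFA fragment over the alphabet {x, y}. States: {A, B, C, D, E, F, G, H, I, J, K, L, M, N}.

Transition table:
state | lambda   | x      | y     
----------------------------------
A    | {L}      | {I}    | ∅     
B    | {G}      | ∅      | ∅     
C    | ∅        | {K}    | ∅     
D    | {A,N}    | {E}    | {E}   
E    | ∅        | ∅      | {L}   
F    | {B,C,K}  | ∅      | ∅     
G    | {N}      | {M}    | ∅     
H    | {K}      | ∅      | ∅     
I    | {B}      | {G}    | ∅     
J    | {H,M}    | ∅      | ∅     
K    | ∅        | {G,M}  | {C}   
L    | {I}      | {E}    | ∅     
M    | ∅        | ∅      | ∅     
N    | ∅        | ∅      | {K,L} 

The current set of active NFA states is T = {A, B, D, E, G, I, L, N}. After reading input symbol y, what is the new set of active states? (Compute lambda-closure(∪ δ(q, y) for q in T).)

D on y → {E}.
E on y → {L}.
N on y → {K, L}.
No y-transition from A, B, G, I, L.
Union after reading y: {E, K, L}.
Now take the lambda-closure:
From L via lambda: add I.
From I via lambda: add B.
From B via lambda: add G.
From G via lambda: add N.
No new states can be added; the closed set is {B, E, G, I, K, L, N}.

{B, E, G, I, K, L, N}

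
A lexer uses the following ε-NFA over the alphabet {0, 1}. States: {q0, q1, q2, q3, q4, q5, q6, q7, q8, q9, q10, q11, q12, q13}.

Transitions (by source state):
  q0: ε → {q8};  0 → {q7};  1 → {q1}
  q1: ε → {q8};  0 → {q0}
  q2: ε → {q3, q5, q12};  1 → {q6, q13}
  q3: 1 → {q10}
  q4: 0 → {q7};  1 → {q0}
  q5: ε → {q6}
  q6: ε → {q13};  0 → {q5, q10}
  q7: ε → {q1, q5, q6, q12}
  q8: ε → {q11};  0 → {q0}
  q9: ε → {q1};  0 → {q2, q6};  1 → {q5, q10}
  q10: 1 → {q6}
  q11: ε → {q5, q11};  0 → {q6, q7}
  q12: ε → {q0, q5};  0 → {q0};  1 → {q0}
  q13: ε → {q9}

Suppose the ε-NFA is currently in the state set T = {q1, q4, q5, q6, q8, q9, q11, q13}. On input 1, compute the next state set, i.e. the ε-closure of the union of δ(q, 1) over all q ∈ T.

q4 on 1 → {q0}.
q9 on 1 → {q5, q10}.
No 1-transition from q1, q5, q6, q8, q11, q13.
Union after reading 1: {q0, q5, q10}.
Now take the ε-closure:
From q0 via ε: add q8.
From q5 via ε: add q6.
From q6 via ε: add q13.
From q8 via ε: add q11.
From q13 via ε: add q9.
From q9 via ε: add q1.
No new states can be added; the closed set is {q0, q1, q5, q6, q8, q9, q10, q11, q13}.

{q0, q1, q5, q6, q8, q9, q10, q11, q13}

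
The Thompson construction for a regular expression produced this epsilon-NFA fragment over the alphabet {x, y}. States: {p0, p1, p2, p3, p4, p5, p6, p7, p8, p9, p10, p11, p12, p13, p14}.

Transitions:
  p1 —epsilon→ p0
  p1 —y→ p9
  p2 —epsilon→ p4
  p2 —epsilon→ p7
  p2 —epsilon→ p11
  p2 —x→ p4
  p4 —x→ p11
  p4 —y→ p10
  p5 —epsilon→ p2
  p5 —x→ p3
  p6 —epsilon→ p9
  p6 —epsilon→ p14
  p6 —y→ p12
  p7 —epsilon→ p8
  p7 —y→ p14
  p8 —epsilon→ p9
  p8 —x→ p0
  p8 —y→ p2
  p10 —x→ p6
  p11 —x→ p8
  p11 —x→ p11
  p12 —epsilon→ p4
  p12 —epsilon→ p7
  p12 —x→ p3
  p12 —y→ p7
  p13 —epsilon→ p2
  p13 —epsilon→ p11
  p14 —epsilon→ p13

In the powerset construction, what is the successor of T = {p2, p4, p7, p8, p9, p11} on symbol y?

{p2, p4, p7, p8, p9, p10, p11, p13, p14}

p4 on y → {p10}.
p7 on y → {p14}.
p8 on y → {p2}.
No y-transition from p2, p9, p11.
Union after reading y: {p2, p10, p14}.
Now take the epsilon-closure:
From p2 via epsilon: add p4, p7, p11.
From p14 via epsilon: add p13.
From p7 via epsilon: add p8.
From p8 via epsilon: add p9.
No new states can be added; the closed set is {p2, p4, p7, p8, p9, p10, p11, p13, p14}.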